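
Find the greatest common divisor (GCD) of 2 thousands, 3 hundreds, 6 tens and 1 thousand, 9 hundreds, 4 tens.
Convert 2 thousands, 3 hundreds, 6 tens (place-value notation) → 2×1000 + 3×100 + 6×10 = 2360 (decimal)
Convert 1 thousand, 9 hundreds, 4 tens (place-value notation) → 1×1000 + 9×100 + 4×10 = 1940 (decimal)
Compute gcd(2360, 1940) = 20
20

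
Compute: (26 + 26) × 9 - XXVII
Convert XXVII (Roman numeral) → 10 + 10 + 5 + 1 + 1 = 27 (decimal)
Expression in decimal: (26 + 26) × 9 - 27
Parentheses first: 26 + 26 = 52
Multiply: 52 × 9 = 468
Subtract: 468 - 27 = 441
441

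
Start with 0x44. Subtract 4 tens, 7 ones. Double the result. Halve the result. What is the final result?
Convert 0x44 (hexadecimal) → 4×16 + 4 = 68 (decimal)
Start: 68
Convert 4 tens, 7 ones (place-value notation) → 4×10 + 7 = 47 (decimal)
68 - 47 = 21
21 × 2 = 42
42 ÷ 2 = 21
21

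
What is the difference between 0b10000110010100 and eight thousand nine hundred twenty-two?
Convert 0b10000110010100 (binary) → 8192 + 256 + 128 + 16 + 4 = 8596 (decimal)
Convert eight thousand nine hundred twenty-two (English words) → 8×1000 + 9×100 + 22 = 8922 (decimal)
Difference: |8596 - 8922| = 326
326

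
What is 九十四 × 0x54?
Convert 九十四 (Chinese numeral) → 9×10 + 4 = 94 (decimal)
Convert 0x54 (hexadecimal) → 5×16 + 4 = 84 (decimal)
Compute 94 × 84 = 7896
7896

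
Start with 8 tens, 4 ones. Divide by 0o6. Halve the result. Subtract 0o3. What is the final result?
Convert 8 tens, 4 ones (place-value notation) → 8×10 + 4 = 84 (decimal)
Start: 84
Convert 0o6 (octal) → 6 (decimal)
84 ÷ 6 = 14
14 ÷ 2 = 7
Convert 0o3 (octal) → 3 (decimal)
7 - 3 = 4
4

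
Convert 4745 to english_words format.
Convert 4745 (decimal) → 4745 = 4×1000 + 7×100 + 45 → four thousand seven hundred forty-five (English words)
four thousand seven hundred forty-five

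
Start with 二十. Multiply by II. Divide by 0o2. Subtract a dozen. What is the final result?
Convert 二十 (Chinese numeral) → 2×10 = 20 (decimal)
Start: 20
Convert II (Roman numeral) → 1 + 1 = 2 (decimal)
20 × 2 = 40
Convert 0o2 (octal) → 2 (decimal)
40 ÷ 2 = 20
Convert a dozen (colloquial) → 12 (decimal)
20 - 12 = 8
8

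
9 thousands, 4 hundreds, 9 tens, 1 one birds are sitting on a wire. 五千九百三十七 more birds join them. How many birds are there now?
Convert 9 thousands, 4 hundreds, 9 tens, 1 one (place-value notation) → 9×1000 + 4×100 + 9×10 + 1 = 9491 (decimal)
Convert 五千九百三十七 (Chinese numeral) → 5×1000 + 9×100 + 3×10 + 7 = 5937 (decimal)
Compute 9491 + 5937 = 15428
15428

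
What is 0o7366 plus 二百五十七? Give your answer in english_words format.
Convert 0o7366 (octal) → 7×512 + 3×64 + 6×8 + 6 = 3830 (decimal)
Convert 二百五十七 (Chinese numeral) → 2×100 + 5×10 + 7 = 257 (decimal)
Compute 3830 + 257 = 4087
Convert 4087 (decimal) → 4087 = 4×1000 + 87 → four thousand eighty-seven (English words)
four thousand eighty-seven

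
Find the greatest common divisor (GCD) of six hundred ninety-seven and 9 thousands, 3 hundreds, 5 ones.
Convert six hundred ninety-seven (English words) → 6×100 + 97 = 697 (decimal)
Convert 9 thousands, 3 hundreds, 5 ones (place-value notation) → 9×1000 + 3×100 + 5 = 9305 (decimal)
Compute gcd(697, 9305) = 1
1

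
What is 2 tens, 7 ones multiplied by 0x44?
Convert 2 tens, 7 ones (place-value notation) → 2×10 + 7 = 27 (decimal)
Convert 0x44 (hexadecimal) → 4×16 + 4 = 68 (decimal)
Compute 27 × 68 = 1836
1836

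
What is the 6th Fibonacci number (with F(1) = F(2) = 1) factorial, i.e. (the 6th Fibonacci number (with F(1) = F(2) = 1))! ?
Convert the 6th Fibonacci number (with F(1) = F(2) = 1) (Fibonacci index) → 1, 1, 2, 3, 5, 8 → 8 (decimal)
Compute 8! = 40320
40320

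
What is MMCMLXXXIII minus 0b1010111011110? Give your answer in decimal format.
Convert MMCMLXXXIII (Roman numeral) → 1000 + 1000 + 900 + 50 + 10 + 10 + 10 + 1 + 1 + 1 = 2983 (decimal)
Convert 0b1010111011110 (binary) → 4096 + 1024 + 256 + 128 + 64 + 16 + 8 + 4 + 2 = 5598 (decimal)
Compute 2983 - 5598 = -2615
-2615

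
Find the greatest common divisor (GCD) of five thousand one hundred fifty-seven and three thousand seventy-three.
Convert five thousand one hundred fifty-seven (English words) → 5×1000 + 1×100 + 57 = 5157 (decimal)
Convert three thousand seventy-three (English words) → 3×1000 + 73 = 3073 (decimal)
Compute gcd(5157, 3073) = 1
1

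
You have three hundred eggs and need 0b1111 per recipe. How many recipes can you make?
Convert three hundred (English words) → 3×100 = 300 (decimal)
Convert 0b1111 (binary) → 8 + 4 + 2 + 1 = 15 (decimal)
Compute 300 ÷ 15 = 20
20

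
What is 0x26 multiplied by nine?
Convert 0x26 (hexadecimal) → 2×16 + 6 = 38 (decimal)
Convert nine (English words) → 9 (decimal)
Compute 38 × 9 = 342
342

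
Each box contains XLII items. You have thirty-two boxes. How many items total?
Convert XLII (Roman numeral) → 40 + 1 + 1 = 42 (decimal)
Convert thirty-two (English words) → 32 (decimal)
Compute 42 × 32 = 1344
1344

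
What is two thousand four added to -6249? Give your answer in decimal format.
Convert two thousand four (English words) → 2×1000 + 4 = 2004 (decimal)
Compute 2004 + -6249 = -4245
-4245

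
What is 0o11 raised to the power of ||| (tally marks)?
Convert 0o11 (octal) → 1×8 + 1 = 9 (decimal)
Convert ||| (tally marks) → 3 (decimal)
Compute 9 ^ 3 = 729
729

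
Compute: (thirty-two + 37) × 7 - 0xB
Convert thirty-two (English words) → 32 (decimal)
Convert 0xB (hexadecimal) → 11 (decimal)
Expression in decimal: (32 + 37) × 7 - 11
Parentheses first: 32 + 37 = 69
Multiply: 69 × 7 = 483
Subtract: 483 - 11 = 472
472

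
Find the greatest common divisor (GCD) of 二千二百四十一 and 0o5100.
Convert 二千二百四十一 (Chinese numeral) → 2×1000 + 2×100 + 4×10 + 1 = 2241 (decimal)
Convert 0o5100 (octal) → 5×512 + 1×64 = 2624 (decimal)
Compute gcd(2241, 2624) = 1
1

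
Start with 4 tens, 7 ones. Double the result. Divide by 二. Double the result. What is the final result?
Convert 4 tens, 7 ones (place-value notation) → 4×10 + 7 = 47 (decimal)
Start: 47
47 × 2 = 94
Convert 二 (Chinese numeral) → 2 (decimal)
94 ÷ 2 = 47
47 × 2 = 94
94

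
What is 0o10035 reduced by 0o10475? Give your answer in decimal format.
Convert 0o10035 (octal) → 1×4096 + 3×8 + 5 = 4125 (decimal)
Convert 0o10475 (octal) → 1×4096 + 4×64 + 7×8 + 5 = 4413 (decimal)
Compute 4125 - 4413 = -288
-288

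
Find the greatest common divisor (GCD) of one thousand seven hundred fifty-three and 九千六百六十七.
Convert one thousand seven hundred fifty-three (English words) → 1×1000 + 7×100 + 53 = 1753 (decimal)
Convert 九千六百六十七 (Chinese numeral) → 9×1000 + 6×100 + 6×10 + 7 = 9667 (decimal)
Compute gcd(1753, 9667) = 1
1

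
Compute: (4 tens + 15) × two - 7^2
Convert 4 tens (place-value notation) → 4×10 = 40 (decimal)
Convert two (English words) → 2 (decimal)
Convert 7^2 (power) → 49 (decimal)
Expression in decimal: (40 + 15) × 2 - 49
Parentheses first: 40 + 15 = 55
Multiply: 55 × 2 = 110
Subtract: 110 - 49 = 61
61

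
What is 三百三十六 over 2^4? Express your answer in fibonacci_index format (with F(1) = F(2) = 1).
Convert 三百三十六 (Chinese numeral) → 3×100 + 3×10 + 6 = 336 (decimal)
Convert 2^4 (power) → 16 (decimal)
Compute 336 ÷ 16 = 21
Convert 21 (decimal) → 1, 1, 2, 3, 5, 8, 13, 21 → the 8th Fibonacci number (Fibonacci index)
the 8th Fibonacci number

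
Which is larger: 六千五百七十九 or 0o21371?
Convert 六千五百七十九 (Chinese numeral) → 6×1000 + 5×100 + 7×10 + 9 = 6579 (decimal)
Convert 0o21371 (octal) → 2×4096 + 1×512 + 3×64 + 7×8 + 1 = 8953 (decimal)
Compare 6579 vs 8953: larger = 8953
8953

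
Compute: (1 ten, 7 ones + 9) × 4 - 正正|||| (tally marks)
Convert 1 ten, 7 ones (place-value notation) → 1×10 + 7 = 17 (decimal)
Convert 正正|||| (tally marks) → 5 + 5 + 4 = 14 (decimal)
Expression in decimal: (17 + 9) × 4 - 14
Parentheses first: 17 + 9 = 26
Multiply: 26 × 4 = 104
Subtract: 104 - 14 = 90
90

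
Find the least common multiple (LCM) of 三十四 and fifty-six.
Convert 三十四 (Chinese numeral) → 3×10 + 4 = 34 (decimal)
Convert fifty-six (English words) → 56 (decimal)
Compute lcm(34, 56) = 952
952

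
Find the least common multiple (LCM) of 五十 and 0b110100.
Convert 五十 (Chinese numeral) → 5×10 = 50 (decimal)
Convert 0b110100 (binary) → 32 + 16 + 4 = 52 (decimal)
Compute lcm(50, 52) = 1300
1300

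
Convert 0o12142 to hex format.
Convert 0o12142 (octal) → 1×4096 + 2×512 + 1×64 + 4×8 + 2 = 5218 (decimal)
Convert 5218 (decimal) → 5218 = 1×4096 + 4×256 + 6×16 + 2 → 0x1462 (hexadecimal)
0x1462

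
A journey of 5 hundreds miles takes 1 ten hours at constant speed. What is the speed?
Convert 5 hundreds (place-value notation) → 5×100 = 500 (decimal)
Convert 1 ten (place-value notation) → 1×10 = 10 (decimal)
Compute 500 ÷ 10 = 50
50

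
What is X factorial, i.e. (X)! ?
Convert X (Roman numeral) → 10 (decimal)
Compute 10! = 3628800
3628800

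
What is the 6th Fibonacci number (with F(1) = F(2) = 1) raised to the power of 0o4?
Convert the 6th Fibonacci number (with F(1) = F(2) = 1) (Fibonacci index) → 1, 1, 2, 3, 5, 8 → 8 (decimal)
Convert 0o4 (octal) → 4 (decimal)
Compute 8 ^ 4 = 4096
4096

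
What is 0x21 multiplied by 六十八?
Convert 0x21 (hexadecimal) → 2×16 + 1 = 33 (decimal)
Convert 六十八 (Chinese numeral) → 6×10 + 8 = 68 (decimal)
Compute 33 × 68 = 2244
2244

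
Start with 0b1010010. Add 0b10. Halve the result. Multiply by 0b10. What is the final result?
Convert 0b1010010 (binary) → 64 + 16 + 2 = 82 (decimal)
Start: 82
Convert 0b10 (binary) → 2 (decimal)
82 + 2 = 84
84 ÷ 2 = 42
Convert 0b10 (binary) → 2 (decimal)
42 × 2 = 84
84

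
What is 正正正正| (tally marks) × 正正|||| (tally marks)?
Convert 正正正正| (tally marks) → 5 + 5 + 5 + 5 + 1 = 21 (decimal)
Convert 正正|||| (tally marks) → 5 + 5 + 4 = 14 (decimal)
Compute 21 × 14 = 294
294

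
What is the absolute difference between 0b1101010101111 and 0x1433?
Convert 0b1101010101111 (binary) → 4096 + 2048 + 512 + 128 + 32 + 8 + 4 + 2 + 1 = 6831 (decimal)
Convert 0x1433 (hexadecimal) → 1×4096 + 4×256 + 3×16 + 3 = 5171 (decimal)
Compute |6831 - 5171| = 1660
1660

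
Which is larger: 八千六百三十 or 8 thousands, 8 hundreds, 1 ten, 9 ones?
Convert 八千六百三十 (Chinese numeral) → 8×1000 + 6×100 + 3×10 = 8630 (decimal)
Convert 8 thousands, 8 hundreds, 1 ten, 9 ones (place-value notation) → 8×1000 + 8×100 + 1×10 + 9 = 8819 (decimal)
Compare 8630 vs 8819: larger = 8819
8819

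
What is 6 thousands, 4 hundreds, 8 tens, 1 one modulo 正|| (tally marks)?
Convert 6 thousands, 4 hundreds, 8 tens, 1 one (place-value notation) → 6×1000 + 4×100 + 8×10 + 1 = 6481 (decimal)
Convert 正|| (tally marks) → 5 + 2 = 7 (decimal)
Compute 6481 mod 7 = 6
6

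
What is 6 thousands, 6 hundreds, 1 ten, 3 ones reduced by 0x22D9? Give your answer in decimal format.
Convert 6 thousands, 6 hundreds, 1 ten, 3 ones (place-value notation) → 6×1000 + 6×100 + 1×10 + 3 = 6613 (decimal)
Convert 0x22D9 (hexadecimal) → 2×4096 + 2×256 + 13×16 + 9 = 8921 (decimal)
Compute 6613 - 8921 = -2308
-2308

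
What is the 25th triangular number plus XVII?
The 25th triangular number = 25×26/2 = 325
Convert XVII (Roman numeral) → 10 + 5 + 1 + 1 = 17 (decimal)
Compute 325 + 17 = 342
342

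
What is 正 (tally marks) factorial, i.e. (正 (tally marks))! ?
Convert 正 (tally marks) → 5 (decimal)
Compute 5! = 120
120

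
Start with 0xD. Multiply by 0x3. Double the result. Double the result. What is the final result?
Convert 0xD (hexadecimal) → 13 (decimal)
Start: 13
Convert 0x3 (hexadecimal) → 3 (decimal)
13 × 3 = 39
39 × 2 = 78
78 × 2 = 156
156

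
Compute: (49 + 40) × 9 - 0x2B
Convert 0x2B (hexadecimal) → 2×16 + 11 = 43 (decimal)
Expression in decimal: (49 + 40) × 9 - 43
Parentheses first: 49 + 40 = 89
Multiply: 89 × 9 = 801
Subtract: 801 - 43 = 758
758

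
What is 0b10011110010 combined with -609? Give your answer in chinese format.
Convert 0b10011110010 (binary) → 1024 + 128 + 64 + 32 + 16 + 2 = 1266 (decimal)
Compute 1266 + -609 = 657
Convert 657 (decimal) → 657 = 6×100 + 5×10 + 7 → 六百五十七 (Chinese numeral)
六百五十七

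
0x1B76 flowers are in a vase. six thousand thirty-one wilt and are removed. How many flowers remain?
Convert 0x1B76 (hexadecimal) → 1×4096 + 11×256 + 7×16 + 6 = 7030 (decimal)
Convert six thousand thirty-one (English words) → 6×1000 + 31 = 6031 (decimal)
Compute 7030 - 6031 = 999
999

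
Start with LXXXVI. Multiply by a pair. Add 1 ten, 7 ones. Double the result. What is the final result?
Convert LXXXVI (Roman numeral) → 50 + 10 + 10 + 10 + 5 + 1 = 86 (decimal)
Start: 86
Convert a pair (colloquial) → 2 (decimal)
86 × 2 = 172
Convert 1 ten, 7 ones (place-value notation) → 1×10 + 7 = 17 (decimal)
172 + 17 = 189
189 × 2 = 378
378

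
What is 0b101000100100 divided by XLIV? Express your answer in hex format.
Convert 0b101000100100 (binary) → 2048 + 512 + 32 + 4 = 2596 (decimal)
Convert XLIV (Roman numeral) → 40 + 4 = 44 (decimal)
Compute 2596 ÷ 44 = 59
Convert 59 (decimal) → 59 = 3×16 + 11 → 0x3B (hexadecimal)
0x3B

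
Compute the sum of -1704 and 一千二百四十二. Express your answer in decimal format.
Convert 一千二百四十二 (Chinese numeral) → 1×1000 + 2×100 + 4×10 + 2 = 1242 (decimal)
Compute -1704 + 1242 = -462
-462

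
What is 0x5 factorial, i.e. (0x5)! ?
Convert 0x5 (hexadecimal) → 5 (decimal)
Compute 5! = 120
120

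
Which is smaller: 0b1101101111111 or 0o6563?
Convert 0b1101101111111 (binary) → 4096 + 2048 + 512 + 256 + 64 + 32 + 16 + 8 + 4 + 2 + 1 = 7039 (decimal)
Convert 0o6563 (octal) → 6×512 + 5×64 + 6×8 + 3 = 3443 (decimal)
Compare 7039 vs 3443: smaller = 3443
3443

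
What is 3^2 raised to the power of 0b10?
Convert 3^2 (power) → 9 (decimal)
Convert 0b10 (binary) → 2 (decimal)
Compute 9 ^ 2 = 81
81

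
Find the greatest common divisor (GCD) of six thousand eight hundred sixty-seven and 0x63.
Convert six thousand eight hundred sixty-seven (English words) → 6×1000 + 8×100 + 67 = 6867 (decimal)
Convert 0x63 (hexadecimal) → 6×16 + 3 = 99 (decimal)
Compute gcd(6867, 99) = 9
9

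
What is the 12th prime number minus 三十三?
The 12th prime number = 37
Convert 三十三 (Chinese numeral) → 3×10 + 3 = 33 (decimal)
Compute 37 - 33 = 4
4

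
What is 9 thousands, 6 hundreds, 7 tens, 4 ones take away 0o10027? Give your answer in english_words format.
Convert 9 thousands, 6 hundreds, 7 tens, 4 ones (place-value notation) → 9×1000 + 6×100 + 7×10 + 4 = 9674 (decimal)
Convert 0o10027 (octal) → 1×4096 + 2×8 + 7 = 4119 (decimal)
Compute 9674 - 4119 = 5555
Convert 5555 (decimal) → 5555 = 5×1000 + 5×100 + 55 → five thousand five hundred fifty-five (English words)
five thousand five hundred fifty-five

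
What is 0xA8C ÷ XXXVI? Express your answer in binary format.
Convert 0xA8C (hexadecimal) → 10×256 + 8×16 + 12 = 2700 (decimal)
Convert XXXVI (Roman numeral) → 10 + 10 + 10 + 5 + 1 = 36 (decimal)
Compute 2700 ÷ 36 = 75
Convert 75 (decimal) → 75 = 64 + 8 + 2 + 1 → 0b1001011 (binary)
0b1001011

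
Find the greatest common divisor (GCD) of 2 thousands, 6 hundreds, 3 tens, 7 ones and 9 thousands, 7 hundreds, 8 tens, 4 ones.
Convert 2 thousands, 6 hundreds, 3 tens, 7 ones (place-value notation) → 2×1000 + 6×100 + 3×10 + 7 = 2637 (decimal)
Convert 9 thousands, 7 hundreds, 8 tens, 4 ones (place-value notation) → 9×1000 + 7×100 + 8×10 + 4 = 9784 (decimal)
Compute gcd(2637, 9784) = 1
1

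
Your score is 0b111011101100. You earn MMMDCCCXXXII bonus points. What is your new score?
Convert 0b111011101100 (binary) → 2048 + 1024 + 512 + 128 + 64 + 32 + 8 + 4 = 3820 (decimal)
Convert MMMDCCCXXXII (Roman numeral) → 1000 + 1000 + 1000 + 500 + 100 + 100 + 100 + 10 + 10 + 10 + 1 + 1 = 3832 (decimal)
Compute 3820 + 3832 = 7652
7652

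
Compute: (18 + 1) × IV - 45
Convert IV (Roman numeral) → 4 (decimal)
Expression in decimal: (18 + 1) × 4 - 45
Parentheses first: 18 + 1 = 19
Multiply: 19 × 4 = 76
Subtract: 76 - 45 = 31
31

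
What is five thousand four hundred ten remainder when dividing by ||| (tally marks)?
Convert five thousand four hundred ten (English words) → 5×1000 + 4×100 + 10 = 5410 (decimal)
Convert ||| (tally marks) → 3 (decimal)
Compute 5410 mod 3 = 1
1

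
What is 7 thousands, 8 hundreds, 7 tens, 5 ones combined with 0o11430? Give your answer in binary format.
Convert 7 thousands, 8 hundreds, 7 tens, 5 ones (place-value notation) → 7×1000 + 8×100 + 7×10 + 5 = 7875 (decimal)
Convert 0o11430 (octal) → 1×4096 + 1×512 + 4×64 + 3×8 = 4888 (decimal)
Compute 7875 + 4888 = 12763
Convert 12763 (decimal) → 12763 = 8192 + 4096 + 256 + 128 + 64 + 16 + 8 + 2 + 1 → 0b11000111011011 (binary)
0b11000111011011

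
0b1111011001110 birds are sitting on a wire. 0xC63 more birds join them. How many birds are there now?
Convert 0b1111011001110 (binary) → 4096 + 2048 + 1024 + 512 + 128 + 64 + 8 + 4 + 2 = 7886 (decimal)
Convert 0xC63 (hexadecimal) → 12×256 + 6×16 + 3 = 3171 (decimal)
Compute 7886 + 3171 = 11057
11057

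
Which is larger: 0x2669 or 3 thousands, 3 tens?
Convert 0x2669 (hexadecimal) → 2×4096 + 6×256 + 6×16 + 9 = 9833 (decimal)
Convert 3 thousands, 3 tens (place-value notation) → 3×1000 + 3×10 = 3030 (decimal)
Compare 9833 vs 3030: larger = 9833
9833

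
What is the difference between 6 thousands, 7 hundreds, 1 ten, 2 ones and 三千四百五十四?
Convert 6 thousands, 7 hundreds, 1 ten, 2 ones (place-value notation) → 6×1000 + 7×100 + 1×10 + 2 = 6712 (decimal)
Convert 三千四百五十四 (Chinese numeral) → 3×1000 + 4×100 + 5×10 + 4 = 3454 (decimal)
Difference: |6712 - 3454| = 3258
3258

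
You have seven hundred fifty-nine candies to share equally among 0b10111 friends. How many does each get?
Convert seven hundred fifty-nine (English words) → 7×100 + 59 = 759 (decimal)
Convert 0b10111 (binary) → 16 + 4 + 2 + 1 = 23 (decimal)
Compute 759 ÷ 23 = 33
33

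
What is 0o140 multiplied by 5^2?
Convert 0o140 (octal) → 1×64 + 4×8 = 96 (decimal)
Convert 5^2 (power) → 25 (decimal)
Compute 96 × 25 = 2400
2400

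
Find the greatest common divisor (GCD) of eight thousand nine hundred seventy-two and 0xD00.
Convert eight thousand nine hundred seventy-two (English words) → 8×1000 + 9×100 + 72 = 8972 (decimal)
Convert 0xD00 (hexadecimal) → 13×256 = 3328 (decimal)
Compute gcd(8972, 3328) = 4
4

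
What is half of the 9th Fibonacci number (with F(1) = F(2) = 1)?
The 9th Fibonacci number (with F(1) = F(2) = 1): 1, 1, 2, 3, 5, 8, 13, 21, 34 → 34
Compute 34 ÷ 2 = 17
17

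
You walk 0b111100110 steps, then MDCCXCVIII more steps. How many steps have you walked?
Convert 0b111100110 (binary) → 256 + 128 + 64 + 32 + 4 + 2 = 486 (decimal)
Convert MDCCXCVIII (Roman numeral) → 1000 + 500 + 100 + 100 + 90 + 5 + 1 + 1 + 1 = 1798 (decimal)
Compute 486 + 1798 = 2284
2284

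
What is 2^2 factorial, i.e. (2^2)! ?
Convert 2^2 (power) → 4 (decimal)
Compute 4! = 24
24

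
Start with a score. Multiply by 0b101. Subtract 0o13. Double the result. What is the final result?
Convert a score (colloquial) → 20 (decimal)
Start: 20
Convert 0b101 (binary) → 4 + 1 = 5 (decimal)
20 × 5 = 100
Convert 0o13 (octal) → 1×8 + 3 = 11 (decimal)
100 - 11 = 89
89 × 2 = 178
178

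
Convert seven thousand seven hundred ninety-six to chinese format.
Convert seven thousand seven hundred ninety-six (English words) → 7×1000 + 7×100 + 96 = 7796 (decimal)
Convert 7796 (decimal) → 7796 = 7×1000 + 7×100 + 9×10 + 6 → 七千七百九十六 (Chinese numeral)
七千七百九十六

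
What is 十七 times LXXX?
Convert 十七 (Chinese numeral) → 1×10 + 7 = 17 (decimal)
Convert LXXX (Roman numeral) → 50 + 10 + 10 + 10 = 80 (decimal)
Compute 17 × 80 = 1360
1360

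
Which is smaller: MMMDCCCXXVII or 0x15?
Convert MMMDCCCXXVII (Roman numeral) → 1000 + 1000 + 1000 + 500 + 100 + 100 + 100 + 10 + 10 + 5 + 1 + 1 = 3827 (decimal)
Convert 0x15 (hexadecimal) → 1×16 + 5 = 21 (decimal)
Compare 3827 vs 21: smaller = 21
21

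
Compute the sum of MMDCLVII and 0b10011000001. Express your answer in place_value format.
Convert MMDCLVII (Roman numeral) → 1000 + 1000 + 500 + 100 + 50 + 5 + 1 + 1 = 2657 (decimal)
Convert 0b10011000001 (binary) → 1024 + 128 + 64 + 1 = 1217 (decimal)
Compute 2657 + 1217 = 3874
Convert 3874 (decimal) → 3874 = 3×1000 + 8×100 + 7×10 + 4 → 3 thousands, 8 hundreds, 7 tens, 4 ones (place-value notation)
3 thousands, 8 hundreds, 7 tens, 4 ones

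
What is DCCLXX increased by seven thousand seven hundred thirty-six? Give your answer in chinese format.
Convert DCCLXX (Roman numeral) → 500 + 100 + 100 + 50 + 10 + 10 = 770 (decimal)
Convert seven thousand seven hundred thirty-six (English words) → 7×1000 + 7×100 + 36 = 7736 (decimal)
Compute 770 + 7736 = 8506
Convert 8506 (decimal) → 8506 = 8×1000 + 5×100 + 6 → 八千五百零六 (Chinese numeral)
八千五百零六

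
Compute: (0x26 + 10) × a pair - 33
Convert 0x26 (hexadecimal) → 2×16 + 6 = 38 (decimal)
Convert a pair (colloquial) → 2 (decimal)
Expression in decimal: (38 + 10) × 2 - 33
Parentheses first: 38 + 10 = 48
Multiply: 48 × 2 = 96
Subtract: 96 - 33 = 63
63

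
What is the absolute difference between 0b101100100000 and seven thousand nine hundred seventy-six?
Convert 0b101100100000 (binary) → 2048 + 512 + 256 + 32 = 2848 (decimal)
Convert seven thousand nine hundred seventy-six (English words) → 7×1000 + 9×100 + 76 = 7976 (decimal)
Compute |2848 - 7976| = 5128
5128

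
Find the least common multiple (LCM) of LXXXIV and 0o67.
Convert LXXXIV (Roman numeral) → 50 + 10 + 10 + 10 + 4 = 84 (decimal)
Convert 0o67 (octal) → 6×8 + 7 = 55 (decimal)
Compute lcm(84, 55) = 4620
4620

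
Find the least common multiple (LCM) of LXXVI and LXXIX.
Convert LXXVI (Roman numeral) → 50 + 10 + 10 + 5 + 1 = 76 (decimal)
Convert LXXIX (Roman numeral) → 50 + 10 + 10 + 9 = 79 (decimal)
Compute lcm(76, 79) = 6004
6004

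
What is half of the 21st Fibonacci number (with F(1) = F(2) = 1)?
The 21st Fibonacci number (with F(1) = F(2) = 1) = 10946
Compute 10946 ÷ 2 = 5473
5473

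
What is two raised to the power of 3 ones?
Convert two (English words) → 2 (decimal)
Convert 3 ones (place-value notation) → 3 (decimal)
Compute 2 ^ 3 = 8
8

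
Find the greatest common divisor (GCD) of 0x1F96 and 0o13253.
Convert 0x1F96 (hexadecimal) → 1×4096 + 15×256 + 9×16 + 6 = 8086 (decimal)
Convert 0o13253 (octal) → 1×4096 + 3×512 + 2×64 + 5×8 + 3 = 5803 (decimal)
Compute gcd(8086, 5803) = 1
1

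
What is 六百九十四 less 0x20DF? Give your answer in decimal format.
Convert 六百九十四 (Chinese numeral) → 6×100 + 9×10 + 4 = 694 (decimal)
Convert 0x20DF (hexadecimal) → 2×4096 + 13×16 + 15 = 8415 (decimal)
Compute 694 - 8415 = -7721
-7721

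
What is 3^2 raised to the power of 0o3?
Convert 3^2 (power) → 9 (decimal)
Convert 0o3 (octal) → 3 (decimal)
Compute 9 ^ 3 = 729
729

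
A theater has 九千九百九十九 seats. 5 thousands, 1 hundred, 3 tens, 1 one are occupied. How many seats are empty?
Convert 九千九百九十九 (Chinese numeral) → 9×1000 + 9×100 + 9×10 + 9 = 9999 (decimal)
Convert 5 thousands, 1 hundred, 3 tens, 1 one (place-value notation) → 5×1000 + 1×100 + 3×10 + 1 = 5131 (decimal)
Compute 9999 - 5131 = 4868
4868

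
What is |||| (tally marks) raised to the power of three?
Convert |||| (tally marks) → 4 (decimal)
Convert three (English words) → 3 (decimal)
Compute 4 ^ 3 = 64
64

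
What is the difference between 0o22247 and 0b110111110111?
Convert 0o22247 (octal) → 2×4096 + 2×512 + 2×64 + 4×8 + 7 = 9383 (decimal)
Convert 0b110111110111 (binary) → 2048 + 1024 + 256 + 128 + 64 + 32 + 16 + 4 + 2 + 1 = 3575 (decimal)
Difference: |9383 - 3575| = 5808
5808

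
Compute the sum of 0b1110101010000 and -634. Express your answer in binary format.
Convert 0b1110101010000 (binary) → 4096 + 2048 + 1024 + 256 + 64 + 16 = 7504 (decimal)
Compute 7504 + -634 = 6870
Convert 6870 (decimal) → 6870 = 4096 + 2048 + 512 + 128 + 64 + 16 + 4 + 2 → 0b1101011010110 (binary)
0b1101011010110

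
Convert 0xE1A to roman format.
Convert 0xE1A (hexadecimal) → 14×256 + 1×16 + 10 = 3610 (decimal)
Convert 3610 (decimal) → 3610 = 1000 + 1000 + 1000 + 500 + 100 + 10 → MMMDCX (Roman numeral)
MMMDCX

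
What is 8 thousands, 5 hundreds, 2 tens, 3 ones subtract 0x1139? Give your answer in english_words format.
Convert 8 thousands, 5 hundreds, 2 tens, 3 ones (place-value notation) → 8×1000 + 5×100 + 2×10 + 3 = 8523 (decimal)
Convert 0x1139 (hexadecimal) → 1×4096 + 1×256 + 3×16 + 9 = 4409 (decimal)
Compute 8523 - 4409 = 4114
Convert 4114 (decimal) → 4114 = 4×1000 + 1×100 + 14 → four thousand one hundred fourteen (English words)
four thousand one hundred fourteen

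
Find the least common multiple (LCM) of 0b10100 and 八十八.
Convert 0b10100 (binary) → 16 + 4 = 20 (decimal)
Convert 八十八 (Chinese numeral) → 8×10 + 8 = 88 (decimal)
Compute lcm(20, 88) = 440
440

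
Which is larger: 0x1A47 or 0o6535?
Convert 0x1A47 (hexadecimal) → 1×4096 + 10×256 + 4×16 + 7 = 6727 (decimal)
Convert 0o6535 (octal) → 6×512 + 5×64 + 3×8 + 5 = 3421 (decimal)
Compare 6727 vs 3421: larger = 6727
6727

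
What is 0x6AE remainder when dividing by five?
Convert 0x6AE (hexadecimal) → 6×256 + 10×16 + 14 = 1710 (decimal)
Convert five (English words) → 5 (decimal)
Compute 1710 mod 5 = 0
0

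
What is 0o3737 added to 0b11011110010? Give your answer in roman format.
Convert 0o3737 (octal) → 3×512 + 7×64 + 3×8 + 7 = 2015 (decimal)
Convert 0b11011110010 (binary) → 1024 + 512 + 128 + 64 + 32 + 16 + 2 = 1778 (decimal)
Compute 2015 + 1778 = 3793
Convert 3793 (decimal) → 3793 = 1000 + 1000 + 1000 + 500 + 100 + 100 + 90 + 1 + 1 + 1 → MMMDCCXCIII (Roman numeral)
MMMDCCXCIII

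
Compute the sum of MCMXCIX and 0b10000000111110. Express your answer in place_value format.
Convert MCMXCIX (Roman numeral) → 1000 + 900 + 90 + 9 = 1999 (decimal)
Convert 0b10000000111110 (binary) → 8192 + 32 + 16 + 8 + 4 + 2 = 8254 (decimal)
Compute 1999 + 8254 = 10253
Convert 10253 (decimal) → 10253 = 10×1000 + 2×100 + 5×10 + 3 → 10 thousands, 2 hundreds, 5 tens, 3 ones (place-value notation)
10 thousands, 2 hundreds, 5 tens, 3 ones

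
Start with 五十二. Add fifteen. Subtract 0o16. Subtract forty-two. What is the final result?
Convert 五十二 (Chinese numeral) → 5×10 + 2 = 52 (decimal)
Start: 52
Convert fifteen (English words) → 15 (decimal)
52 + 15 = 67
Convert 0o16 (octal) → 1×8 + 6 = 14 (decimal)
67 - 14 = 53
Convert forty-two (English words) → 42 (decimal)
53 - 42 = 11
11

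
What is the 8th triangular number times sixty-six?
Convert the 8th triangular number (triangular index) → 8×9/2 = 36 (decimal)
Convert sixty-six (English words) → 66 (decimal)
Compute 36 × 66 = 2376
2376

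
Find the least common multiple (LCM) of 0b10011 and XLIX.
Convert 0b10011 (binary) → 16 + 2 + 1 = 19 (decimal)
Convert XLIX (Roman numeral) → 40 + 9 = 49 (decimal)
Compute lcm(19, 49) = 931
931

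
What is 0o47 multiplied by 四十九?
Convert 0o47 (octal) → 4×8 + 7 = 39 (decimal)
Convert 四十九 (Chinese numeral) → 4×10 + 9 = 49 (decimal)
Compute 39 × 49 = 1911
1911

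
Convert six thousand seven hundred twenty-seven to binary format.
Convert six thousand seven hundred twenty-seven (English words) → 6×1000 + 7×100 + 27 = 6727 (decimal)
Convert 6727 (decimal) → 6727 = 4096 + 2048 + 512 + 64 + 4 + 2 + 1 → 0b1101001000111 (binary)
0b1101001000111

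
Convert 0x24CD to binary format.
Convert 0x24CD (hexadecimal) → 2×4096 + 4×256 + 12×16 + 13 = 9421 (decimal)
Convert 9421 (decimal) → 9421 = 8192 + 1024 + 128 + 64 + 8 + 4 + 1 → 0b10010011001101 (binary)
0b10010011001101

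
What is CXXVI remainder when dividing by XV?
Convert CXXVI (Roman numeral) → 100 + 10 + 10 + 5 + 1 = 126 (decimal)
Convert XV (Roman numeral) → 10 + 5 = 15 (decimal)
Compute 126 mod 15 = 6
6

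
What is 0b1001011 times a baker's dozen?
Convert 0b1001011 (binary) → 64 + 8 + 2 + 1 = 75 (decimal)
Convert a baker's dozen (colloquial) → 13 (decimal)
Compute 75 × 13 = 975
975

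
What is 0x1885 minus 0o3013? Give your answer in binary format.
Convert 0x1885 (hexadecimal) → 1×4096 + 8×256 + 8×16 + 5 = 6277 (decimal)
Convert 0o3013 (octal) → 3×512 + 1×8 + 3 = 1547 (decimal)
Compute 6277 - 1547 = 4730
Convert 4730 (decimal) → 4730 = 4096 + 512 + 64 + 32 + 16 + 8 + 2 → 0b1001001111010 (binary)
0b1001001111010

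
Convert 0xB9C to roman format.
Convert 0xB9C (hexadecimal) → 11×256 + 9×16 + 12 = 2972 (decimal)
Convert 2972 (decimal) → 2972 = 1000 + 1000 + 900 + 50 + 10 + 10 + 1 + 1 → MMCMLXXII (Roman numeral)
MMCMLXXII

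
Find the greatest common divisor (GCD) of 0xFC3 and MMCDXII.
Convert 0xFC3 (hexadecimal) → 15×256 + 12×16 + 3 = 4035 (decimal)
Convert MMCDXII (Roman numeral) → 1000 + 1000 + 400 + 10 + 1 + 1 = 2412 (decimal)
Compute gcd(4035, 2412) = 3
3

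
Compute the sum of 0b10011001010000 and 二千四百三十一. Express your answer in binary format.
Convert 0b10011001010000 (binary) → 8192 + 1024 + 512 + 64 + 16 = 9808 (decimal)
Convert 二千四百三十一 (Chinese numeral) → 2×1000 + 4×100 + 3×10 + 1 = 2431 (decimal)
Compute 9808 + 2431 = 12239
Convert 12239 (decimal) → 12239 = 8192 + 2048 + 1024 + 512 + 256 + 128 + 64 + 8 + 4 + 2 + 1 → 0b10111111001111 (binary)
0b10111111001111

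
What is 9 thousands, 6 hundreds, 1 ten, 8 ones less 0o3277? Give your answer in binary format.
Convert 9 thousands, 6 hundreds, 1 ten, 8 ones (place-value notation) → 9×1000 + 6×100 + 1×10 + 8 = 9618 (decimal)
Convert 0o3277 (octal) → 3×512 + 2×64 + 7×8 + 7 = 1727 (decimal)
Compute 9618 - 1727 = 7891
Convert 7891 (decimal) → 7891 = 4096 + 2048 + 1024 + 512 + 128 + 64 + 16 + 2 + 1 → 0b1111011010011 (binary)
0b1111011010011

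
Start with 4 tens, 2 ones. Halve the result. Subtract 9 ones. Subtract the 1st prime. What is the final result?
Convert 4 tens, 2 ones (place-value notation) → 4×10 + 2 = 42 (decimal)
Start: 42
42 ÷ 2 = 21
Convert 9 ones (place-value notation) → 9 (decimal)
21 - 9 = 12
Convert the 1st prime (prime index) → 2 (decimal)
12 - 2 = 10
10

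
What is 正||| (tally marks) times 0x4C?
Convert 正||| (tally marks) → 5 + 3 = 8 (decimal)
Convert 0x4C (hexadecimal) → 4×16 + 12 = 76 (decimal)
Compute 8 × 76 = 608
608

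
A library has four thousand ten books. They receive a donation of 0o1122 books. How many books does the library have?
Convert four thousand ten (English words) → 4×1000 + 10 = 4010 (decimal)
Convert 0o1122 (octal) → 1×512 + 1×64 + 2×8 + 2 = 594 (decimal)
Compute 4010 + 594 = 4604
4604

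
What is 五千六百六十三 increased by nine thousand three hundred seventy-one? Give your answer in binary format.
Convert 五千六百六十三 (Chinese numeral) → 5×1000 + 6×100 + 6×10 + 3 = 5663 (decimal)
Convert nine thousand three hundred seventy-one (English words) → 9×1000 + 3×100 + 71 = 9371 (decimal)
Compute 5663 + 9371 = 15034
Convert 15034 (decimal) → 15034 = 8192 + 4096 + 2048 + 512 + 128 + 32 + 16 + 8 + 2 → 0b11101010111010 (binary)
0b11101010111010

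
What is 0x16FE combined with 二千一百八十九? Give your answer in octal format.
Convert 0x16FE (hexadecimal) → 1×4096 + 6×256 + 15×16 + 14 = 5886 (decimal)
Convert 二千一百八十九 (Chinese numeral) → 2×1000 + 1×100 + 8×10 + 9 = 2189 (decimal)
Compute 5886 + 2189 = 8075
Convert 8075 (decimal) → 8075 = 1×4096 + 7×512 + 6×64 + 1×8 + 3 → 0o17613 (octal)
0o17613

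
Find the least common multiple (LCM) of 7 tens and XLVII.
Convert 7 tens (place-value notation) → 7×10 = 70 (decimal)
Convert XLVII (Roman numeral) → 40 + 5 + 1 + 1 = 47 (decimal)
Compute lcm(70, 47) = 3290
3290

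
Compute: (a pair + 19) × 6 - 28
Convert a pair (colloquial) → 2 (decimal)
Expression in decimal: (2 + 19) × 6 - 28
Parentheses first: 2 + 19 = 21
Multiply: 21 × 6 = 126
Subtract: 126 - 28 = 98
98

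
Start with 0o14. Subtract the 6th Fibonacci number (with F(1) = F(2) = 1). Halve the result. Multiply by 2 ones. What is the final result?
Convert 0o14 (octal) → 1×8 + 4 = 12 (decimal)
Start: 12
Convert the 6th Fibonacci number (with F(1) = F(2) = 1) (Fibonacci index) → 1, 1, 2, 3, 5, 8 → 8 (decimal)
12 - 8 = 4
4 ÷ 2 = 2
Convert 2 ones (place-value notation) → 2 (decimal)
2 × 2 = 4
4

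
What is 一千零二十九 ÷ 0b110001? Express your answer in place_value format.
Convert 一千零二十九 (Chinese numeral) → 1×1000 + 2×10 + 9 = 1029 (decimal)
Convert 0b110001 (binary) → 32 + 16 + 1 = 49 (decimal)
Compute 1029 ÷ 49 = 21
Convert 21 (decimal) → 21 = 2×10 + 1 → 2 tens, 1 one (place-value notation)
2 tens, 1 one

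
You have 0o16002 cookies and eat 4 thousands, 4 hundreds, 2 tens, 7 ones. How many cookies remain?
Convert 0o16002 (octal) → 1×4096 + 6×512 + 2 = 7170 (decimal)
Convert 4 thousands, 4 hundreds, 2 tens, 7 ones (place-value notation) → 4×1000 + 4×100 + 2×10 + 7 = 4427 (decimal)
Compute 7170 - 4427 = 2743
2743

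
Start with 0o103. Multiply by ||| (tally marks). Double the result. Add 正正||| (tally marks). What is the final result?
Convert 0o103 (octal) → 1×64 + 3 = 67 (decimal)
Start: 67
Convert ||| (tally marks) → 3 (decimal)
67 × 3 = 201
201 × 2 = 402
Convert 正正||| (tally marks) → 5 + 5 + 3 = 13 (decimal)
402 + 13 = 415
415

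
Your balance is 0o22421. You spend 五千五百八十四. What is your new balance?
Convert 0o22421 (octal) → 2×4096 + 2×512 + 4×64 + 2×8 + 1 = 9489 (decimal)
Convert 五千五百八十四 (Chinese numeral) → 5×1000 + 5×100 + 8×10 + 4 = 5584 (decimal)
Compute 9489 - 5584 = 3905
3905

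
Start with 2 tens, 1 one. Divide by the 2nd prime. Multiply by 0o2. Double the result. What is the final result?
Convert 2 tens, 1 one (place-value notation) → 2×10 + 1 = 21 (decimal)
Start: 21
Convert the 2nd prime (prime index) → 3 (decimal)
21 ÷ 3 = 7
Convert 0o2 (octal) → 2 (decimal)
7 × 2 = 14
14 × 2 = 28
28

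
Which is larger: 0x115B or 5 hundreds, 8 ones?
Convert 0x115B (hexadecimal) → 1×4096 + 1×256 + 5×16 + 11 = 4443 (decimal)
Convert 5 hundreds, 8 ones (place-value notation) → 5×100 + 8 = 508 (decimal)
Compare 4443 vs 508: larger = 4443
4443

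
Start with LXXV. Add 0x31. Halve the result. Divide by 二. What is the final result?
Convert LXXV (Roman numeral) → 50 + 10 + 10 + 5 = 75 (decimal)
Start: 75
Convert 0x31 (hexadecimal) → 3×16 + 1 = 49 (decimal)
75 + 49 = 124
124 ÷ 2 = 62
Convert 二 (Chinese numeral) → 2 (decimal)
62 ÷ 2 = 31
31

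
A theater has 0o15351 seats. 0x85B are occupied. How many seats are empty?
Convert 0o15351 (octal) → 1×4096 + 5×512 + 3×64 + 5×8 + 1 = 6889 (decimal)
Convert 0x85B (hexadecimal) → 8×256 + 5×16 + 11 = 2139 (decimal)
Compute 6889 - 2139 = 4750
4750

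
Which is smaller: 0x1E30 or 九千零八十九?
Convert 0x1E30 (hexadecimal) → 1×4096 + 14×256 + 3×16 = 7728 (decimal)
Convert 九千零八十九 (Chinese numeral) → 9×1000 + 8×10 + 9 = 9089 (decimal)
Compare 7728 vs 9089: smaller = 7728
7728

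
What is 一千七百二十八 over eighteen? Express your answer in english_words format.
Convert 一千七百二十八 (Chinese numeral) → 1×1000 + 7×100 + 2×10 + 8 = 1728 (decimal)
Convert eighteen (English words) → 18 (decimal)
Compute 1728 ÷ 18 = 96
Convert 96 (decimal) → ninety-six (English words)
ninety-six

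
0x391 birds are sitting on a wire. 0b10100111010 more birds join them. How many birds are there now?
Convert 0x391 (hexadecimal) → 3×256 + 9×16 + 1 = 913 (decimal)
Convert 0b10100111010 (binary) → 1024 + 256 + 32 + 16 + 8 + 2 = 1338 (decimal)
Compute 913 + 1338 = 2251
2251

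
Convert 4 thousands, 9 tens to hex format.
Convert 4 thousands, 9 tens (place-value notation) → 4×1000 + 9×10 = 4090 (decimal)
Convert 4090 (decimal) → 4090 = 15×256 + 15×16 + 10 → 0xFFA (hexadecimal)
0xFFA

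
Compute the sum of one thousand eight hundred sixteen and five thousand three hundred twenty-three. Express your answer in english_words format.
Convert one thousand eight hundred sixteen (English words) → 1×1000 + 8×100 + 16 = 1816 (decimal)
Convert five thousand three hundred twenty-three (English words) → 5×1000 + 3×100 + 23 = 5323 (decimal)
Compute 1816 + 5323 = 7139
Convert 7139 (decimal) → 7139 = 7×1000 + 1×100 + 39 → seven thousand one hundred thirty-nine (English words)
seven thousand one hundred thirty-nine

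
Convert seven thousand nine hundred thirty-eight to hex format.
Convert seven thousand nine hundred thirty-eight (English words) → 7×1000 + 9×100 + 38 = 7938 (decimal)
Convert 7938 (decimal) → 7938 = 1×4096 + 15×256 + 2 → 0x1F02 (hexadecimal)
0x1F02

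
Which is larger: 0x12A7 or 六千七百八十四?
Convert 0x12A7 (hexadecimal) → 1×4096 + 2×256 + 10×16 + 7 = 4775 (decimal)
Convert 六千七百八十四 (Chinese numeral) → 6×1000 + 7×100 + 8×10 + 4 = 6784 (decimal)
Compare 4775 vs 6784: larger = 6784
6784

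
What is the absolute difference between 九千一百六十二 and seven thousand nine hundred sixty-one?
Convert 九千一百六十二 (Chinese numeral) → 9×1000 + 1×100 + 6×10 + 2 = 9162 (decimal)
Convert seven thousand nine hundred sixty-one (English words) → 7×1000 + 9×100 + 61 = 7961 (decimal)
Compute |9162 - 7961| = 1201
1201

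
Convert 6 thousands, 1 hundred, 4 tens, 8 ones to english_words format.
Convert 6 thousands, 1 hundred, 4 tens, 8 ones (place-value notation) → 6×1000 + 1×100 + 4×10 + 8 = 6148 (decimal)
Convert 6148 (decimal) → 6148 = 6×1000 + 1×100 + 48 → six thousand one hundred forty-eight (English words)
six thousand one hundred forty-eight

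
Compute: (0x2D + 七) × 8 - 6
Convert 0x2D (hexadecimal) → 2×16 + 13 = 45 (decimal)
Convert 七 (Chinese numeral) → 7 (decimal)
Expression in decimal: (45 + 7) × 8 - 6
Parentheses first: 45 + 7 = 52
Multiply: 52 × 8 = 416
Subtract: 416 - 6 = 410
410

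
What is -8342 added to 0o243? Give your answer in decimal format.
Convert 0o243 (octal) → 2×64 + 4×8 + 3 = 163 (decimal)
Compute -8342 + 163 = -8179
-8179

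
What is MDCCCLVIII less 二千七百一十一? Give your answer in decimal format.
Convert MDCCCLVIII (Roman numeral) → 1000 + 500 + 100 + 100 + 100 + 50 + 5 + 1 + 1 + 1 = 1858 (decimal)
Convert 二千七百一十一 (Chinese numeral) → 2×1000 + 7×100 + 1×10 + 1 = 2711 (decimal)
Compute 1858 - 2711 = -853
-853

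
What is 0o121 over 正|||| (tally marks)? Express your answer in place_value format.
Convert 0o121 (octal) → 1×64 + 2×8 + 1 = 81 (decimal)
Convert 正|||| (tally marks) → 5 + 4 = 9 (decimal)
Compute 81 ÷ 9 = 9
Convert 9 (decimal) → 9 ones (place-value notation)
9 ones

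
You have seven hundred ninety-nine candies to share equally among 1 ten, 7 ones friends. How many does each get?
Convert seven hundred ninety-nine (English words) → 7×100 + 99 = 799 (decimal)
Convert 1 ten, 7 ones (place-value notation) → 1×10 + 7 = 17 (decimal)
Compute 799 ÷ 17 = 47
47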